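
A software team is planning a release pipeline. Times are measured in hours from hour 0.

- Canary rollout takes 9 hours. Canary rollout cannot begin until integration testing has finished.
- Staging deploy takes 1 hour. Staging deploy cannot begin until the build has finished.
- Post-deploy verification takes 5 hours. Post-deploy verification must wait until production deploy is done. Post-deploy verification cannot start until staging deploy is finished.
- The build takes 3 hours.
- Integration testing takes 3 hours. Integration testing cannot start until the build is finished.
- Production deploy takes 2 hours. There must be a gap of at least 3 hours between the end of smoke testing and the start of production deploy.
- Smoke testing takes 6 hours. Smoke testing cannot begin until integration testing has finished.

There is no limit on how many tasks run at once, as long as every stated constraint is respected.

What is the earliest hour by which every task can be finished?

22

The build has no prerequisites, so it starts at hour 0 and finishes at hour 3.
After the build (finishes hour 3), staging deploy can start at hour 3 and finishes at hour 4.
Integration testing waits on the build (finishes hour 3), so it starts at hour 3 and finishes at 3 + 3 = hour 6.
Canary rollout waits on integration testing (finishes hour 6), so it starts at hour 6 and finishes at 6 + 9 = hour 15.
Smoke testing cannot begin until integration testing (finishes hour 6). It runs from hour 6 to 6 + 6 = hour 12.
After smoke testing (finishes hour 12, plus 3-hour gap → hour 15), production deploy can start at hour 15 and finishes at hour 17.
For post-deploy verification: production deploy (finishes hour 17); staging deploy (finishes hour 4). Taking the maximum gives a start of hour 17, and it finishes at 17 + 5 = hour 22.
All tasks are finished once the last one completes. Finish times: The build at 3, Integration testing at 6, Staging deploy at 4, Smoke testing at 12, Canary rollout at 15, Production deploy at 17, Post-deploy verification at 22. The latest is hour 22.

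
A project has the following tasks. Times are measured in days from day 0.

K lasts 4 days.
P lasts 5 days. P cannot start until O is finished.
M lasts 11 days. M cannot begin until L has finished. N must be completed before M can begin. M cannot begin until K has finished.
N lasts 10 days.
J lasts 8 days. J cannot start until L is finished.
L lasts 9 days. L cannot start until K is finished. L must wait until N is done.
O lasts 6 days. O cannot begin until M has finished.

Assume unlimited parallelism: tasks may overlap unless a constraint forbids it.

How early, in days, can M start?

19

N has no prerequisites, so it starts at day 0 and finishes at day 10.
K can start immediately at day 0; it finishes at day 4.
For L: K (finishes day 4); N (finishes day 10). Taking the maximum gives a start of day 10, and it finishes at 10 + 9 = day 19.
M waits on L (finishes day 19); N (finishes day 10); K (finishes day 4). The latest of these is day 19, which is the earliest M can start.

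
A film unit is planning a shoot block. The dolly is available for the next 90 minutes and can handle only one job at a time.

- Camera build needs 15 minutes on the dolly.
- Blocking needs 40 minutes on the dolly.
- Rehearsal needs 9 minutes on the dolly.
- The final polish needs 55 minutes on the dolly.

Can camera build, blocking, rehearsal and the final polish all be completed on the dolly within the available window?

No

Running back to back, the jobs need 15 + 40 + 9 + 55 = 119 minutes on the dolly.
Since 119 > 90, they cannot all fit.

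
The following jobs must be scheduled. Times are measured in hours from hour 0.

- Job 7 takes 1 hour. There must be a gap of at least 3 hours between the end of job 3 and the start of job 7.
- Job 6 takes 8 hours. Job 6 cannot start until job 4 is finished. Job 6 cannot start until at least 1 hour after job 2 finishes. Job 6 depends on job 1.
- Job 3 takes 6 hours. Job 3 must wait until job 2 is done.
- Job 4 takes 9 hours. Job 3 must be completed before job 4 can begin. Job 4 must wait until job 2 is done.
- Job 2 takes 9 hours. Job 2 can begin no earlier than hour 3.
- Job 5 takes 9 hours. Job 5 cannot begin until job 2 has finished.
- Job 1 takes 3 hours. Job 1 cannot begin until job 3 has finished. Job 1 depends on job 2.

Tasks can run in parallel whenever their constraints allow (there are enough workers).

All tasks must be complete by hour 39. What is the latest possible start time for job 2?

7

Nothing follows job 6; the deadline of hour 39 is its only limit. It must start by 39 − 8 = hour 31.
Since job 6 (must start by hour 31) depends on it, job 1 must finish by hour 31. Backing off its 3-hour duration gives a latest start of hour 28.
Job 4 must finish before job 6 (must start by hour 31). With a 9-hour duration, job 4 must start by 31 − 9 = hour 22.
Nothing follows job 7; the deadline of hour 39 is its only limit. It must start by 39 − 1 = hour 38.
For job 3: job 1 (must start by hour 28); job 4 (must start by hour 22); job 7 (must start by hour 38, minus 3-hour gap → hour 35). The most restrictive is hour 22; with a 6-hour duration, job 3 must start by hour 16.
Job 5 has no dependents, so it just needs to finish by hour 39. Starting by 39 − 9 = hour 30 achieves that.
Job 2 must finish in time for job 1 (must start by hour 28); job 3 (must start by hour 16); job 4 (must start by hour 22); job 5 (must start by hour 30); job 6 (must start by hour 31, minus 1-hour gap → hour 30). The tightest is hour 16, so job 2 must start by 16 − 9 = hour 7.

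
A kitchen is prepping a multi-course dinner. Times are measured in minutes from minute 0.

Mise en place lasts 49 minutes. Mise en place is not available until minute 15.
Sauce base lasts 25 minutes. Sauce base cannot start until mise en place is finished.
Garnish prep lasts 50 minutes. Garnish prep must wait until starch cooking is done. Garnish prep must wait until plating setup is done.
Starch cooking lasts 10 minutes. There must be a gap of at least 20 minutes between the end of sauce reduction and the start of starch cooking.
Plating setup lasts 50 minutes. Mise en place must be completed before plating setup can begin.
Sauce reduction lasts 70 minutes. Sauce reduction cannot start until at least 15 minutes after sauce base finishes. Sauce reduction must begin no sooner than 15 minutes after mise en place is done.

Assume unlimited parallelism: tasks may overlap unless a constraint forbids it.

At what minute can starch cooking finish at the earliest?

204

Mise en place waits on its own release at minute 15, so it starts at minute 15 and finishes at 15 + 49 = minute 64.
Sauce base waits on mise en place (finishes minute 64), so it starts at minute 64 and finishes at 64 + 25 = minute 89.
For sauce reduction: sauce base (finishes minute 89, plus 15-minute gap → minute 104); mise en place (finishes minute 64, plus 15-minute gap → minute 79). Taking the maximum gives a start of minute 104, and it finishes at 104 + 70 = minute 174.
After sauce reduction (finishes minute 174, plus 20-minute gap → minute 194), starch cooking can start at minute 194 and finishes at minute 204.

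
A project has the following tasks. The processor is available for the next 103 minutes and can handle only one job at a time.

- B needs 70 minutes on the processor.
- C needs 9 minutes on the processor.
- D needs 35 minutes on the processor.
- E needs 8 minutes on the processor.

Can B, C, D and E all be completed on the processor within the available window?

Running back to back, the jobs need 70 + 9 + 35 + 8 = 122 minutes on the processor.
Since 122 > 103, they cannot all fit.

No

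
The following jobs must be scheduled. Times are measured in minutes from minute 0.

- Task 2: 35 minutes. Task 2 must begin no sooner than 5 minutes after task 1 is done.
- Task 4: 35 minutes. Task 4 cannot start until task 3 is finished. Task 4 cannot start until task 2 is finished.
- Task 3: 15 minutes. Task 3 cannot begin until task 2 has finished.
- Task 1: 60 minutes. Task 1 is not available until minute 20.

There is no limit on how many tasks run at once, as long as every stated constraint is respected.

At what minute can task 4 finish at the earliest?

Task 1 waits on its own release at minute 20, so it starts at minute 20 and finishes at 20 + 60 = minute 80.
Task 2 waits on task 1 (finishes minute 80, plus 5-minute gap → minute 85), so it starts at minute 85 and finishes at 85 + 35 = minute 120.
After task 2 (finishes minute 120), task 3 can start at minute 120 and finishes at minute 135.
Task 4 cannot start until task 3 (finishes minute 135); task 2 (finishes minute 120). The controlling bound is minute 135, so task 4 finishes at 135 + 35 = minute 170.

170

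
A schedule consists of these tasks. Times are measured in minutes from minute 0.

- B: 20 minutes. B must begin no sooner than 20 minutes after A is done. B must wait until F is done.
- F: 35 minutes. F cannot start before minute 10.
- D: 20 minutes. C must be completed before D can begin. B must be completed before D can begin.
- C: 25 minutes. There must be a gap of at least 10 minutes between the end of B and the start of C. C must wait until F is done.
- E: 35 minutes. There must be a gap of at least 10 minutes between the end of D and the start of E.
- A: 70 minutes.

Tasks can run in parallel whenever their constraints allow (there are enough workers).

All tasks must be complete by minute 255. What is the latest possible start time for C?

Nothing follows E; the deadline of minute 255 is its only limit. It must start by 255 − 35 = minute 220.
D has to be done before E (must start by minute 220, minus 10-minute gap → minute 210). That means finishing by minute 210, i.e. starting by 210 − 20 = minute 190.
Since D (must start by minute 190) depends on it, C must finish by minute 190. Backing off its 25-minute duration gives a latest start of minute 165.

165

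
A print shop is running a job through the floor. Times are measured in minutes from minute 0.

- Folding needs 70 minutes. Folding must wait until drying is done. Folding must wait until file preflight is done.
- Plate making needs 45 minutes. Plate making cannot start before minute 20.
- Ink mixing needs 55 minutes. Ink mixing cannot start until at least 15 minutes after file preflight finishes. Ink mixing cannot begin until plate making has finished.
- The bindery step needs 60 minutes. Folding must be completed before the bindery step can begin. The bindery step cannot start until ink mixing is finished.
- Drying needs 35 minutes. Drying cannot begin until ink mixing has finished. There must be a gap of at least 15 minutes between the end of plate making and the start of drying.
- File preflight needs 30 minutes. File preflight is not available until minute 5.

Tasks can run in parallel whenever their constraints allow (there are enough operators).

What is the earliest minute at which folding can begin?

155

Plate making waits on its own release at minute 20, so it starts at minute 20 and finishes at 20 + 45 = minute 65.
After its own release at minute 5, file preflight can start at minute 5 and finishes at minute 35.
Ink mixing needs all of file preflight (finishes minute 35, plus 15-minute gap → minute 50); plate making (finishes minute 65). That puts its earliest start at minute 65; it finishes at 65 + 55 = minute 120.
Drying has to wait for ink mixing (finishes minute 120); plate making (finishes minute 65, plus 15-minute gap → minute 80). The latest of these is minute 120, so drying runs minute 120 to 120 + 35 = minute 155.
Folding waits on drying (finishes minute 155); file preflight (finishes minute 35). The latest of these is minute 155, which is the earliest folding can start.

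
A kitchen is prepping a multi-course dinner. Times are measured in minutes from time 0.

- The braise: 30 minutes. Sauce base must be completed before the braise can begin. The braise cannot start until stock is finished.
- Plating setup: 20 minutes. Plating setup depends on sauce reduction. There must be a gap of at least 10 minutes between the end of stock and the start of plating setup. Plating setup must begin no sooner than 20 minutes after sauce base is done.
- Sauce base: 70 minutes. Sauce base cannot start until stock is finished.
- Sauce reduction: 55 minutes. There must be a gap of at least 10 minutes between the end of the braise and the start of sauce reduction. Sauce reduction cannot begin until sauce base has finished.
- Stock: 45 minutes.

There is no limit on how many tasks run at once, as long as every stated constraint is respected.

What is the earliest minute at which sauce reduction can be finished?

Stock can start immediately at minute 0; it finishes at minute 45.
Sauce base cannot begin until stock (finishes minute 45). It runs from minute 45 to 45 + 70 = minute 115.
The braise needs all of sauce base (finishes minute 115); stock (finishes minute 45). That puts its earliest start at minute 115; it finishes at 115 + 30 = minute 145.
Sauce reduction needs all of the braise (finishes minute 145, plus 10-minute gap → minute 155); sauce base (finishes minute 115). That puts its earliest start at minute 155; it finishes at 155 + 55 = minute 210.

210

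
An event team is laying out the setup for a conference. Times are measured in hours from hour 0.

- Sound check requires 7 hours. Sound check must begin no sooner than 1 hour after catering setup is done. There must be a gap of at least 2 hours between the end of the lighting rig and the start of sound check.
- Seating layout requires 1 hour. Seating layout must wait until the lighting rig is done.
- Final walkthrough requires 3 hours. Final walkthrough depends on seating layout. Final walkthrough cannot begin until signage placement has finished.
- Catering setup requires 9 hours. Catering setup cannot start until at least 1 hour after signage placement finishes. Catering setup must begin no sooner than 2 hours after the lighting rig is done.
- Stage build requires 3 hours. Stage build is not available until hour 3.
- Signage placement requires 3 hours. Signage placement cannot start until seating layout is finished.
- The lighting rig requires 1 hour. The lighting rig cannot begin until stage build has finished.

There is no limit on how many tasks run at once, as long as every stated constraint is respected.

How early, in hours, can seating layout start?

Stage build cannot begin until its own release at hour 3. It runs from hour 3 to 3 + 3 = hour 6.
The lighting rig cannot begin until stage build (finishes hour 6). It runs from hour 6 to 6 + 1 = hour 7.
Seating layout waits on the lighting rig (finishes hour 7), so the earliest it can start is hour 7.

7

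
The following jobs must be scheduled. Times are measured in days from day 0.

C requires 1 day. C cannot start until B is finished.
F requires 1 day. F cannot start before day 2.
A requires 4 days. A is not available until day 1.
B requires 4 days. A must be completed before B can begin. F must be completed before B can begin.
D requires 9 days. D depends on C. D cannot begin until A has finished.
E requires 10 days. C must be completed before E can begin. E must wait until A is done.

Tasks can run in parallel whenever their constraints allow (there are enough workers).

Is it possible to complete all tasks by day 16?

F cannot begin until its own release at day 2. It runs from day 2 to 2 + 1 = day 3.
A waits on its own release at day 1, so it starts at day 1 and finishes at 1 + 4 = day 5.
B needs all of A (finishes day 5); F (finishes day 3). That puts its earliest start at day 5; it finishes at 5 + 4 = day 9.
C cannot begin until B (finishes day 9). It runs from day 9 to 9 + 1 = day 10.
E needs all of C (finishes day 10); A (finishes day 5). That puts its earliest start at day 10; it finishes at 10 + 10 = day 20.
D cannot start until C (finishes day 10); A (finishes day 5). The controlling bound is day 10, so D finishes at 10 + 9 = day 19.
The earliest everything can be done is day 20, which is after the deadline of 16, so it is not possible.

No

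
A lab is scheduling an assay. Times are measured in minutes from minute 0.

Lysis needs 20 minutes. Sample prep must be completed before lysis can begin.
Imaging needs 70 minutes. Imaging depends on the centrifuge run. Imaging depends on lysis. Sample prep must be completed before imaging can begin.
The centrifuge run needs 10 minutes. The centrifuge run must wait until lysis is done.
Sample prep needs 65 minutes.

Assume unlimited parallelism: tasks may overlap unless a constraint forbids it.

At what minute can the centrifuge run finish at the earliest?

95

Sample prep has no prerequisites, so it starts at minute 0 and finishes at minute 65.
Lysis cannot begin until sample prep (finishes minute 65). It runs from minute 65 to 65 + 20 = minute 85.
The centrifuge run cannot begin until lysis (finishes minute 85). It runs from minute 85 to 85 + 10 = minute 95.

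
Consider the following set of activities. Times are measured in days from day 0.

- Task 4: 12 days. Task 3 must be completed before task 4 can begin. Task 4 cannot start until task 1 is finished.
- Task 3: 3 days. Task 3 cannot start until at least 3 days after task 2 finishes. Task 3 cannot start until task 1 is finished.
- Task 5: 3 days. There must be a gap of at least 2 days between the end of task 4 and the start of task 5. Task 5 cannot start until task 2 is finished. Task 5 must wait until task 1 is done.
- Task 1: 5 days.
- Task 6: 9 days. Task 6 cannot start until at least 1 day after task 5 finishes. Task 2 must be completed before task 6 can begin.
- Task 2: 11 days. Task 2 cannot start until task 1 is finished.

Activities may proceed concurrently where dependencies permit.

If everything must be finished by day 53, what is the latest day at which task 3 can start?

Task 6 must finish by day 53; it takes 9 days, so it must start by 53 − 9 = day 44.
Task 5 must finish before task 6 (must start by day 44, minus 1-day gap → day 43). With a 3-day duration, task 5 must start by 43 − 3 = day 40.
Task 4 has to be done before task 5 (must start by day 40, minus 2-day gap → day 38). That means finishing by day 38, i.e. starting by 38 − 12 = day 26.
Task 3 feeds into task 4 (must start by day 26); so task 3 must finish by day 26 and therefore start by day 23.

23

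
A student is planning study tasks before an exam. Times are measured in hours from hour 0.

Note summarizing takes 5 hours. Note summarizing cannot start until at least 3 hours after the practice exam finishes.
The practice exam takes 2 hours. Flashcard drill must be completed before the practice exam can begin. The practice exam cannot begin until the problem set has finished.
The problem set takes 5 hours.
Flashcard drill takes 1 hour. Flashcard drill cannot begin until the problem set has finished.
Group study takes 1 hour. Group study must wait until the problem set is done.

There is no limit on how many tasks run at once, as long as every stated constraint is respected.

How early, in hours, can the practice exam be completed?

The problem set can start immediately at hour 0; it finishes at hour 5.
After the problem set (finishes hour 5), flashcard drill can start at hour 5 and finishes at hour 6.
The practice exam needs all of flashcard drill (finishes hour 6); the problem set (finishes hour 5). That puts its earliest start at hour 6; it finishes at 6 + 2 = hour 8.

8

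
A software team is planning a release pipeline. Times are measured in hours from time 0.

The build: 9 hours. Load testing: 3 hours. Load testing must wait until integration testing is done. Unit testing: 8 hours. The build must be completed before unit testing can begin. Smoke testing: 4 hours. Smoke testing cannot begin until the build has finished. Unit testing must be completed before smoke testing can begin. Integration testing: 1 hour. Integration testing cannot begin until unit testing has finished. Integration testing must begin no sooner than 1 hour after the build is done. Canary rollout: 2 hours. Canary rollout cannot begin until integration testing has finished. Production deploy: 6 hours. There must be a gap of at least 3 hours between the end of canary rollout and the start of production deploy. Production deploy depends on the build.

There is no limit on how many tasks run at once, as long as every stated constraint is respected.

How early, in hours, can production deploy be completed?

29

The build can start immediately at hour 0; it finishes at hour 9.
After the build (finishes hour 9), unit testing can start at hour 9 and finishes at hour 17.
For integration testing: unit testing (finishes hour 17); the build (finishes hour 9, plus 1-hour gap → hour 10). Taking the maximum gives a start of hour 17, and it finishes at 17 + 1 = hour 18.
After integration testing (finishes hour 18), canary rollout can start at hour 18 and finishes at hour 20.
For production deploy: canary rollout (finishes hour 20, plus 3-hour gap → hour 23); the build (finishes hour 9). Taking the maximum gives a start of hour 23, and it finishes at 23 + 6 = hour 29.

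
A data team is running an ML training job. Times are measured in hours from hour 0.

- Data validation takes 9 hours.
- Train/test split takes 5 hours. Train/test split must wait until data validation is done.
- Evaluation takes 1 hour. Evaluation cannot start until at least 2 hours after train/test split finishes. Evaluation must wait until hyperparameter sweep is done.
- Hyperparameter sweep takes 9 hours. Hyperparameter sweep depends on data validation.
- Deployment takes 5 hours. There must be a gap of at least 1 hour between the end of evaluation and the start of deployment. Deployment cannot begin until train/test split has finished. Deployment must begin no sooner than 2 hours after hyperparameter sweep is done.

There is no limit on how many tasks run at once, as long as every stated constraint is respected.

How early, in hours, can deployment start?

20

Data validation can start immediately at hour 0; it finishes at hour 9.
Hyperparameter sweep cannot begin until data validation (finishes hour 9). It runs from hour 9 to 9 + 9 = hour 18.
After data validation (finishes hour 9), train/test split can start at hour 9 and finishes at hour 14.
Evaluation cannot start until train/test split (finishes hour 14, plus 2-hour gap → hour 16); hyperparameter sweep (finishes hour 18). The controlling bound is hour 18, so evaluation finishes at 18 + 1 = hour 19.
Deployment waits on evaluation (finishes hour 19, plus 1-hour gap → hour 20); train/test split (finishes hour 14); hyperparameter sweep (finishes hour 18, plus 2-hour gap → hour 20). The latest of these is hour 20, which is the earliest deployment can start.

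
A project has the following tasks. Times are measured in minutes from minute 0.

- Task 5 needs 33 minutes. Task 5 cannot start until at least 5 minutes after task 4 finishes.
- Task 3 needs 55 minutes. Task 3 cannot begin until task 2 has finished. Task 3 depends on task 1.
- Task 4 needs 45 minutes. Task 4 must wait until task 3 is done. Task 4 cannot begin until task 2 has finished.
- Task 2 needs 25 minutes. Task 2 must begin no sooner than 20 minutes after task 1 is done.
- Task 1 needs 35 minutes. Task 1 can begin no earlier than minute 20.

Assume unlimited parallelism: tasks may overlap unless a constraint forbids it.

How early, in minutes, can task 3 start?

After its own release at minute 20, task 1 can start at minute 20 and finishes at minute 55.
After task 1 (finishes minute 55, plus 20-minute gap → minute 75), task 2 can start at minute 75 and finishes at minute 100.
Task 3 waits on task 2 (finishes minute 100); task 1 (finishes minute 55). The latest of these is minute 100, which is the earliest task 3 can start.

100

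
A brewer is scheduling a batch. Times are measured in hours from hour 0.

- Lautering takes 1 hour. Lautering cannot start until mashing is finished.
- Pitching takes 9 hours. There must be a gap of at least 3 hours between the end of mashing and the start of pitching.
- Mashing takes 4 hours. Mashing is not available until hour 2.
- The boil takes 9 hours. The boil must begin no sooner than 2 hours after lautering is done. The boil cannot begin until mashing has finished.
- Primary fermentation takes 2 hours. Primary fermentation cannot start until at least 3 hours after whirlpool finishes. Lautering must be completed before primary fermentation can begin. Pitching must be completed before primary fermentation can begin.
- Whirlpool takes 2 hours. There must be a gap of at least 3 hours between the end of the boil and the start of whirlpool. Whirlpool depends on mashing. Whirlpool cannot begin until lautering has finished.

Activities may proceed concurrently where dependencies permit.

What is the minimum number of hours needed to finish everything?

28

Mashing waits on its own release at hour 2, so it starts at hour 2 and finishes at 2 + 4 = hour 6.
Pitching cannot begin until mashing (finishes hour 6, plus 3-hour gap → hour 9). It runs from hour 9 to 9 + 9 = hour 18.
Lautering waits on mashing (finishes hour 6), so it starts at hour 6 and finishes at 6 + 1 = hour 7.
The boil has to wait for lautering (finishes hour 7, plus 2-hour gap → hour 9); mashing (finishes hour 6). The latest of these is hour 9, so the boil runs hour 9 to 9 + 9 = hour 18.
Whirlpool has to wait for the boil (finishes hour 18, plus 3-hour gap → hour 21); mashing (finishes hour 6); lautering (finishes hour 7). The latest of these is hour 21, so whirlpool runs hour 21 to 21 + 2 = hour 23.
Primary fermentation cannot start until whirlpool (finishes hour 23, plus 3-hour gap → hour 26); lautering (finishes hour 7); pitching (finishes hour 18). The controlling bound is hour 26, so primary fermentation finishes at 26 + 2 = hour 28.
All tasks are finished once the last one completes. Finish times: Mashing at 6, Lautering at 7, The boil at 18, Whirlpool at 23, Pitching at 18, Primary fermentation at 28. The latest is hour 28.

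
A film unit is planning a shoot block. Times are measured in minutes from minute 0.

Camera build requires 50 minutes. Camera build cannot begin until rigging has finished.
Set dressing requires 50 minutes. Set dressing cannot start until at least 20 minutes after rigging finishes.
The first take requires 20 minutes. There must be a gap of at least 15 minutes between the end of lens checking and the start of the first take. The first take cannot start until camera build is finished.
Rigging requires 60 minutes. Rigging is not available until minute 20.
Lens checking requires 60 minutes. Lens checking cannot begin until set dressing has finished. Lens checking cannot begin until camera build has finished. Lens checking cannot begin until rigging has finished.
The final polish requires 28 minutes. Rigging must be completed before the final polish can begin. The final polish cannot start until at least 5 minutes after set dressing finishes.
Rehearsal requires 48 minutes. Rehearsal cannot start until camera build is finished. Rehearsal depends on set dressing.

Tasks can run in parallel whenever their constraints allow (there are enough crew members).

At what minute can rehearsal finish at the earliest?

198

After its own release at minute 20, rigging can start at minute 20 and finishes at minute 80.
Camera build cannot begin until rigging (finishes minute 80). It runs from minute 80 to 80 + 50 = minute 130.
Set dressing cannot begin until rigging (finishes minute 80, plus 20-minute gap → minute 100). It runs from minute 100 to 100 + 50 = minute 150.
Rehearsal cannot start until camera build (finishes minute 130); set dressing (finishes minute 150). The controlling bound is minute 150, so rehearsal finishes at 150 + 48 = minute 198.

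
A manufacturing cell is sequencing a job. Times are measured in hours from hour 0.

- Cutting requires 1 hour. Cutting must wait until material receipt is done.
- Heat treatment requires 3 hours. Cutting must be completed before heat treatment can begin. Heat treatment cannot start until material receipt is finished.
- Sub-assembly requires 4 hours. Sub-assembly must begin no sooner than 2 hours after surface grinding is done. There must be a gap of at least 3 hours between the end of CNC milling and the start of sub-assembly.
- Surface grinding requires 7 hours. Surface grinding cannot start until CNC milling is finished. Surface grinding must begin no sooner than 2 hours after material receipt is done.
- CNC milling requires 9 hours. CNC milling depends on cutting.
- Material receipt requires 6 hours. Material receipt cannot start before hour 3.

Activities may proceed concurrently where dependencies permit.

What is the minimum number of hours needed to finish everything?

Material receipt cannot begin until its own release at hour 3. It runs from hour 3 to 3 + 6 = hour 9.
Cutting cannot begin until material receipt (finishes hour 9). It runs from hour 9 to 9 + 1 = hour 10.
Heat treatment needs all of cutting (finishes hour 10); material receipt (finishes hour 9). That puts its earliest start at hour 10; it finishes at 10 + 3 = hour 13.
CNC milling waits on cutting (finishes hour 10), so it starts at hour 10 and finishes at 10 + 9 = hour 19.
Surface grinding cannot start until CNC milling (finishes hour 19); material receipt (finishes hour 9, plus 2-hour gap → hour 11). The controlling bound is hour 19, so surface grinding finishes at 19 + 7 = hour 26.
For sub-assembly: surface grinding (finishes hour 26, plus 2-hour gap → hour 28); CNC milling (finishes hour 19, plus 3-hour gap → hour 22). Taking the maximum gives a start of hour 28, and it finishes at 28 + 4 = hour 32.
All tasks are finished once the last one completes. Finish times: Material receipt at 9, Cutting at 10, CNC milling at 19, Heat treatment at 13, Surface grinding at 26, Sub-assembly at 32. The latest is hour 32.

32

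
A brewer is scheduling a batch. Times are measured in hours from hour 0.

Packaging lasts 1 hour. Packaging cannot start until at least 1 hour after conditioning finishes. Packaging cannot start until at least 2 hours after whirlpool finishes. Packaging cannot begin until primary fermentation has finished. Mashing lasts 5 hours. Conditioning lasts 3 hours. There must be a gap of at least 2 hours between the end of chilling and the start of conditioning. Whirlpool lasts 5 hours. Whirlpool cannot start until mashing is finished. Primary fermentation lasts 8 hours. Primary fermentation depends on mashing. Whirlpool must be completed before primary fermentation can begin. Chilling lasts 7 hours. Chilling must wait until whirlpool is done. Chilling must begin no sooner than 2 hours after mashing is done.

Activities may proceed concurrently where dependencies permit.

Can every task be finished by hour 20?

Mashing can start immediately at hour 0; it finishes at hour 5.
After mashing (finishes hour 5), whirlpool can start at hour 5 and finishes at hour 10.
Primary fermentation cannot start until mashing (finishes hour 5); whirlpool (finishes hour 10). The controlling bound is hour 10, so primary fermentation finishes at 10 + 8 = hour 18.
Chilling cannot start until whirlpool (finishes hour 10); mashing (finishes hour 5, plus 2-hour gap → hour 7). The controlling bound is hour 10, so chilling finishes at 10 + 7 = hour 17.
Conditioning waits on chilling (finishes hour 17, plus 2-hour gap → hour 19), so it starts at hour 19 and finishes at 19 + 3 = hour 22.
Packaging cannot start until conditioning (finishes hour 22, plus 1-hour gap → hour 23); whirlpool (finishes hour 10, plus 2-hour gap → hour 12); primary fermentation (finishes hour 18). The controlling bound is hour 23, so packaging finishes at 23 + 1 = hour 24.
The earliest everything can be done is hour 24, which is after the deadline of 20, so it is not possible.

No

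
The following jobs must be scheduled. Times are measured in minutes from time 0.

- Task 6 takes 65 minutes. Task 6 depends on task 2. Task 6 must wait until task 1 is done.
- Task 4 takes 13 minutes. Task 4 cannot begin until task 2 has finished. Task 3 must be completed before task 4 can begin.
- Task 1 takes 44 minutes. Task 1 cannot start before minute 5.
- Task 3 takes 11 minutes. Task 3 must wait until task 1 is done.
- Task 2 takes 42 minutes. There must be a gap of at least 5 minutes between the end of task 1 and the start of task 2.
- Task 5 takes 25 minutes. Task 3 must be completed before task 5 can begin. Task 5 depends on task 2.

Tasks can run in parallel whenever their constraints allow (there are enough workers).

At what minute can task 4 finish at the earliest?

109

Task 1 waits on its own release at minute 5, so it starts at minute 5 and finishes at 5 + 44 = minute 49.
Task 3 waits on task 1 (finishes minute 49), so it starts at minute 49 and finishes at 49 + 11 = minute 60.
Task 2 waits on task 1 (finishes minute 49, plus 5-minute gap → minute 54), so it starts at minute 54 and finishes at 54 + 42 = minute 96.
Task 4 has to wait for task 2 (finishes minute 96); task 3 (finishes minute 60). The latest of these is minute 96, so task 4 runs minute 96 to 96 + 13 = minute 109.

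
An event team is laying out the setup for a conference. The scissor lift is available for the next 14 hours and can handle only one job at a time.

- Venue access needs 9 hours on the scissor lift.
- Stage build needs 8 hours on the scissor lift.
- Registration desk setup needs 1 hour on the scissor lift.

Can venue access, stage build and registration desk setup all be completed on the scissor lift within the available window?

Running back to back, the jobs need 9 + 8 + 1 = 18 hours on the scissor lift.
Since 18 > 14, they cannot all fit.

No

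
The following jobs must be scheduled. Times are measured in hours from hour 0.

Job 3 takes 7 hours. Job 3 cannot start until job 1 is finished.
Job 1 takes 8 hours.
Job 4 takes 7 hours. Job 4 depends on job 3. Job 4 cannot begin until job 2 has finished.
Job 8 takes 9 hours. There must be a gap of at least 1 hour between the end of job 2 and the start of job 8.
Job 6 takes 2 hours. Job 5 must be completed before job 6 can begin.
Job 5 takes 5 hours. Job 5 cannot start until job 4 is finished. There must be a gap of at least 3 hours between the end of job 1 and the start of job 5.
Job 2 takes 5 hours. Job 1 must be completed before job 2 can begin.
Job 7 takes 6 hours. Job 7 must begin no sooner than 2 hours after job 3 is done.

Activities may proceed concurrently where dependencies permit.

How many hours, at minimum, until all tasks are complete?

29

Nothing blocks job 1, so it runs from hour 0 to hour 8.
Job 3 waits on job 1 (finishes hour 8), so it starts at hour 8 and finishes at 8 + 7 = hour 15.
After job 3 (finishes hour 15, plus 2-hour gap → hour 17), job 7 can start at hour 17 and finishes at hour 23.
Job 2 cannot begin until job 1 (finishes hour 8). It runs from hour 8 to 8 + 5 = hour 13.
After job 2 (finishes hour 13, plus 1-hour gap → hour 14), job 8 can start at hour 14 and finishes at hour 23.
For job 4: job 3 (finishes hour 15); job 2 (finishes hour 13). Taking the maximum gives a start of hour 15, and it finishes at 15 + 7 = hour 22.
Job 5 needs all of job 4 (finishes hour 22); job 1 (finishes hour 8, plus 3-hour gap → hour 11). That puts its earliest start at hour 22; it finishes at 22 + 5 = hour 27.
After job 5 (finishes hour 27), job 6 can start at hour 27 and finishes at hour 29.
All tasks are finished once the last one completes. Finish times: Job 1 at 8, Job 2 at 13, Job 3 at 15, Job 4 at 22, Job 5 at 27, Job 6 at 29, Job 7 at 23, Job 8 at 23. The latest is hour 29.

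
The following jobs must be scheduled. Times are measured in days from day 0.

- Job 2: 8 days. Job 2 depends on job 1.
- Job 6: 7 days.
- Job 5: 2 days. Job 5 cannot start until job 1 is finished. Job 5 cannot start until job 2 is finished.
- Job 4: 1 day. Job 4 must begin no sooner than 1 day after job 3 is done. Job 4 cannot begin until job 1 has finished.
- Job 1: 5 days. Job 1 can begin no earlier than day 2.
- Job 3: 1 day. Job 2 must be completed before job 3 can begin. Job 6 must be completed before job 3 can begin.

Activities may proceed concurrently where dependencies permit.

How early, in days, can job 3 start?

Job 6 has no prerequisites, so it starts at day 0 and finishes at day 7.
Job 1 cannot begin until its own release at day 2. It runs from day 2 to 2 + 5 = day 7.
Job 2 cannot begin until job 1 (finishes day 7). It runs from day 7 to 7 + 8 = day 15.
Job 3 waits on job 2 (finishes day 15); job 6 (finishes day 7). The latest of these is day 15, which is the earliest job 3 can start.

15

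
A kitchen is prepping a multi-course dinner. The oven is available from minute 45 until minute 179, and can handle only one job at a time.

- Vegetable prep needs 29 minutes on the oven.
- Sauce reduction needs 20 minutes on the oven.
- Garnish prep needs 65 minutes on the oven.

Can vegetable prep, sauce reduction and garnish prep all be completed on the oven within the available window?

Yes

The oven window is 179 − 45 = 134 minutes.
Running back to back, the jobs need 29 + 20 + 65 = 114 minutes on the oven.
Since 114 ≤ 134, they fit within the window.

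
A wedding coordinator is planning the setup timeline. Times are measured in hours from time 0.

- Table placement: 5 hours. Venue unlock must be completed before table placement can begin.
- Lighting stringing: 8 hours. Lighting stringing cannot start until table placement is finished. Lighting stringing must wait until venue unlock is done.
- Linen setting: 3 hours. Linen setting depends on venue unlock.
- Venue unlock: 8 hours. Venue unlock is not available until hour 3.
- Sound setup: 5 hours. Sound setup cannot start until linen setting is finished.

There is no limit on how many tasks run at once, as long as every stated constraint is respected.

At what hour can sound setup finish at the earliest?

19

After its own release at hour 3, venue unlock can start at hour 3 and finishes at hour 11.
Linen setting cannot begin until venue unlock (finishes hour 11). It runs from hour 11 to 11 + 3 = hour 14.
After linen setting (finishes hour 14), sound setup can start at hour 14 and finishes at hour 19.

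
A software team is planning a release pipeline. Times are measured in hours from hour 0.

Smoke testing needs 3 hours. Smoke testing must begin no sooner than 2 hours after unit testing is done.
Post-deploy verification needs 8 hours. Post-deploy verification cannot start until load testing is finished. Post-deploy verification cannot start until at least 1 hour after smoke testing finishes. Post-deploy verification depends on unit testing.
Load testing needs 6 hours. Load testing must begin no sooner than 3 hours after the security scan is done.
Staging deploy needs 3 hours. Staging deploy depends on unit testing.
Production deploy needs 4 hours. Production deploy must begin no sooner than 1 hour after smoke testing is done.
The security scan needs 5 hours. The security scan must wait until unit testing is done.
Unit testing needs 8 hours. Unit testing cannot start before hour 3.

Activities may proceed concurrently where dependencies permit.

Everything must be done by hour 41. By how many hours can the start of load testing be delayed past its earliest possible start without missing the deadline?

After its own release at hour 3, unit testing can start at hour 3 and finishes at hour 11.
The security scan waits on unit testing (finishes hour 11), so it starts at hour 11 and finishes at 11 + 5 = hour 16.
After the security scan (finishes hour 16, plus 3-hour gap → hour 19), load testing can start at hour 19 and finishes at hour 25.

Working backward from the deadline:
Post-deploy verification must finish by hour 41; it takes 8 hours, so it must start by 41 − 8 = hour 33.
Load testing must finish before post-deploy verification (must start by hour 33). With a 6-hour duration, load testing must start by 33 − 6 = hour 27.
So load testing can start as early as hour 19 and as late as hour 27, giving 27 − 19 = 8 hours of slack.

8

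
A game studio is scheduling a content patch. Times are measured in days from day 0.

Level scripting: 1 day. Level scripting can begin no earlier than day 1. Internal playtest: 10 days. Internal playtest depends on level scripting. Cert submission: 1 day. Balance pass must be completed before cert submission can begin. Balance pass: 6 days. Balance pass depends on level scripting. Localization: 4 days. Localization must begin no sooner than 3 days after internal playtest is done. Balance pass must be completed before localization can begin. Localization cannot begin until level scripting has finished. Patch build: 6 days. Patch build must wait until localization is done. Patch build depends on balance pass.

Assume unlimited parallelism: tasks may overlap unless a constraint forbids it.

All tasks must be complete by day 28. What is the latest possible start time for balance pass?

Nothing follows patch build; the deadline of day 28 is its only limit. It must start by 28 − 6 = day 22.
Localization must finish before patch build (must start by day 22). With a 4-day duration, localization must start by 22 − 4 = day 18.
To finish by day 28, cert submission (duration 1) must start no later than day 27.
Balance pass must finish in time for localization (must start by day 18); cert submission (must start by day 27); patch build (must start by day 22). The tightest is day 18, so balance pass must start by 18 − 6 = day 12.

12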